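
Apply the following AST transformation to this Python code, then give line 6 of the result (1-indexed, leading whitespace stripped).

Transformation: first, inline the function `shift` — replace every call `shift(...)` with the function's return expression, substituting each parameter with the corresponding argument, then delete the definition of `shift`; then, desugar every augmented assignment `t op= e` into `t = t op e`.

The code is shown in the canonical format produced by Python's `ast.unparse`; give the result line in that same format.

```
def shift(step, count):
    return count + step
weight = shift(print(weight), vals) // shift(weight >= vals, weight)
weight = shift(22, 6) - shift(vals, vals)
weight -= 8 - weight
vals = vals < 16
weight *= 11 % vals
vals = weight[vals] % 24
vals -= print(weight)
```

Transformed code:
weight = (vals + print(weight)) // (weight + (weight >= vals))
weight = 6 + 22 - (vals + vals)
weight = weight - (8 - weight)
vals = vals < 16
weight = weight * (11 % vals)
vals = weight[vals] % 24
vals = vals - print(weight)

vals = weight[vals] % 24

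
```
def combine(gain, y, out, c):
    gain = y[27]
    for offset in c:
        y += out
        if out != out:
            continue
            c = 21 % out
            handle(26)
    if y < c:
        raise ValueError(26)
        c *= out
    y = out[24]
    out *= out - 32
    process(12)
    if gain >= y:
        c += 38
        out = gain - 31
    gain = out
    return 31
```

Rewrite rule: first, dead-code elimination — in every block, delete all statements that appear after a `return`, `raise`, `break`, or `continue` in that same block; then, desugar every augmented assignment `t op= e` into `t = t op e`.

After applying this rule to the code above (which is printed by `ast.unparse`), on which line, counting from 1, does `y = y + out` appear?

4

Transformed code:
def combine(gain, y, out, c):
    gain = y[27]
    for offset in c:
        y = y + out
        if out != out:
            continue
    if y < c:
        raise ValueError(26)
    y = out[24]
    out = out * (out - 32)
    process(12)
    if gain >= y:
        c = c + 38
        out = gain - 31
    gain = out
    return 31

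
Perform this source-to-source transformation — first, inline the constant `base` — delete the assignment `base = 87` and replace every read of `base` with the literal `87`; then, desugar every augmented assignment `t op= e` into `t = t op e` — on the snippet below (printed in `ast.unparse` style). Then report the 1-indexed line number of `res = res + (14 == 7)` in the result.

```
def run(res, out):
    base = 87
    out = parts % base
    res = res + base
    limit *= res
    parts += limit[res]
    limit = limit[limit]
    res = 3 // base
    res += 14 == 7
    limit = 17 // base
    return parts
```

Transformed code:
def run(res, out):
    out = parts % 87
    res = res + 87
    limit = limit * res
    parts = parts + limit[res]
    limit = limit[limit]
    res = 3 // 87
    res = res + (14 == 7)
    limit = 17 // 87
    return parts

8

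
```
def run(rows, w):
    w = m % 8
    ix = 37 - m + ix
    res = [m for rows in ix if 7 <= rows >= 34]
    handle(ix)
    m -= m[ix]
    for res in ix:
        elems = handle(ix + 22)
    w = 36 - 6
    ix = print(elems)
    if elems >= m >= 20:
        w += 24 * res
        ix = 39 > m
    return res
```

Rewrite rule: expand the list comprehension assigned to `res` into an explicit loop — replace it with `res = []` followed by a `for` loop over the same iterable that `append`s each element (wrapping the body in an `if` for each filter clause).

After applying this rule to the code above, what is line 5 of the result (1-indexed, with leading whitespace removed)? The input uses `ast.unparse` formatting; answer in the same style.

for rows in ix:

Transformed code:
def run(rows, w):
    w = m % 8
    ix = 37 - m + ix
    res = []
    for rows in ix:
        if 7 <= rows >= 34:
            res.append(m)
    handle(ix)
    m -= m[ix]
    for res in ix:
        elems = handle(ix + 22)
    w = 36 - 6
    ix = print(elems)
    if elems >= m >= 20:
        w += 24 * res
        ix = 39 > m
    return res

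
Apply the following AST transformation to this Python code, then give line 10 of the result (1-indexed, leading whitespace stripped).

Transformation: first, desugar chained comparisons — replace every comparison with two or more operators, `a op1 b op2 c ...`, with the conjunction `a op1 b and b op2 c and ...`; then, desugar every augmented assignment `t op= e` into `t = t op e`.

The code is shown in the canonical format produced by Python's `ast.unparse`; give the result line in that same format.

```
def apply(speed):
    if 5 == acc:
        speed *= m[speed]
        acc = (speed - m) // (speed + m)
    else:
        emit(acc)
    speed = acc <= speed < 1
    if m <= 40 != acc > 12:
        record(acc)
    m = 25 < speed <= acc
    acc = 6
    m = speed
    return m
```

Transformed code:
def apply(speed):
    if 5 == acc:
        speed = speed * m[speed]
        acc = (speed - m) // (speed + m)
    else:
        emit(acc)
    speed = acc <= speed and speed < 1
    if m <= 40 and 40 != acc and (acc > 12):
        record(acc)
    m = 25 < speed and speed <= acc
    acc = 6
    m = speed
    return m

m = 25 < speed and speed <= acc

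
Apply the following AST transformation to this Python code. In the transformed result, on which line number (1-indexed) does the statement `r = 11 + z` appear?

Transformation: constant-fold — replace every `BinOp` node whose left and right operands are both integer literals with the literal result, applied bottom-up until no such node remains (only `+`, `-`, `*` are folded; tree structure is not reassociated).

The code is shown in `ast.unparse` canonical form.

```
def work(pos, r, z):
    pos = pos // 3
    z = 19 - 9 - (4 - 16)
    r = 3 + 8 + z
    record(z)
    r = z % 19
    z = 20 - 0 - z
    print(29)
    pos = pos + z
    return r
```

4

Transformed code:
def work(pos, r, z):
    pos = pos // 3
    z = 22
    r = 11 + z
    record(z)
    r = z % 19
    z = 20 - z
    print(29)
    pos = pos + z
    return r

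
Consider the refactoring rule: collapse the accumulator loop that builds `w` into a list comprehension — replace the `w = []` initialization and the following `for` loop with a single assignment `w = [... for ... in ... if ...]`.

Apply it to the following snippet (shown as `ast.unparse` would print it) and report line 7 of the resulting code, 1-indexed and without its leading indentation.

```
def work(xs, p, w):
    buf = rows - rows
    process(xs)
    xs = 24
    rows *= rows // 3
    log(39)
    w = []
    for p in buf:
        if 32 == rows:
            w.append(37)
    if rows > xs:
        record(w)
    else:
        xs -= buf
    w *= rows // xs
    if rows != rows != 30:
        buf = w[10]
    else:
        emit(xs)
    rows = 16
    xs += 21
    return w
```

Transformed code:
def work(xs, p, w):
    buf = rows - rows
    process(xs)
    xs = 24
    rows *= rows // 3
    log(39)
    w = [37 for p in buf if 32 == rows]
    if rows > xs:
        record(w)
    else:
        xs -= buf
    w *= rows // xs
    if rows != rows != 30:
        buf = w[10]
    else:
        emit(xs)
    rows = 16
    xs += 21
    return w

w = [37 for p in buf if 32 == rows]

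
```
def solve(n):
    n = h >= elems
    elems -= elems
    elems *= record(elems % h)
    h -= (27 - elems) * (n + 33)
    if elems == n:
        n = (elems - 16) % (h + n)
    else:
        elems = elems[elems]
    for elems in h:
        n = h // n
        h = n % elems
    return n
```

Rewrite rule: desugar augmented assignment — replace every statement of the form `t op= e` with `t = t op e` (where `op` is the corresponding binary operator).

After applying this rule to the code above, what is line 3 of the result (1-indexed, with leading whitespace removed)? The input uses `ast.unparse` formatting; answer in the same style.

elems = elems - elems

Transformed code:
def solve(n):
    n = h >= elems
    elems = elems - elems
    elems = elems * record(elems % h)
    h = h - (27 - elems) * (n + 33)
    if elems == n:
        n = (elems - 16) % (h + n)
    else:
        elems = elems[elems]
    for elems in h:
        n = h // n
        h = n % elems
    return n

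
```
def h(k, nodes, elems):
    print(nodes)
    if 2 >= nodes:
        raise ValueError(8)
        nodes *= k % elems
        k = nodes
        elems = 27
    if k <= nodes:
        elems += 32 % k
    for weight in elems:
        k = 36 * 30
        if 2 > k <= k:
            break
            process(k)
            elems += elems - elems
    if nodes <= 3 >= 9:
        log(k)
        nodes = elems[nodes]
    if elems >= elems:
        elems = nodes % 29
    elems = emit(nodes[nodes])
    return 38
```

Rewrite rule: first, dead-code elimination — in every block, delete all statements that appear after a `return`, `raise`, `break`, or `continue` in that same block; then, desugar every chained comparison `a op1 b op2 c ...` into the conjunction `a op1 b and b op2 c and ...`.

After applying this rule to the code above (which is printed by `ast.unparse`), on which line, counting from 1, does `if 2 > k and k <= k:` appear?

9

Transformed code:
def h(k, nodes, elems):
    print(nodes)
    if 2 >= nodes:
        raise ValueError(8)
    if k <= nodes:
        elems += 32 % k
    for weight in elems:
        k = 36 * 30
        if 2 > k and k <= k:
            break
    if nodes <= 3 and 3 >= 9:
        log(k)
        nodes = elems[nodes]
    if elems >= elems:
        elems = nodes % 29
    elems = emit(nodes[nodes])
    return 38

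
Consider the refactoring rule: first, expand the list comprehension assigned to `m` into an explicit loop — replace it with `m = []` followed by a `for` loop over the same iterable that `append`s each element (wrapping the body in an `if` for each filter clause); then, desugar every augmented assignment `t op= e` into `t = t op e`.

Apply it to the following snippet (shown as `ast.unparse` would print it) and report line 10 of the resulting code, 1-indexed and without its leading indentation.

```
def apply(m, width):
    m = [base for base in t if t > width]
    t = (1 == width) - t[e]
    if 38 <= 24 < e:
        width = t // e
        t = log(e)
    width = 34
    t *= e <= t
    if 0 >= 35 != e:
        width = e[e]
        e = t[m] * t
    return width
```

Transformed code:
def apply(m, width):
    m = []
    for base in t:
        if t > width:
            m.append(base)
    t = (1 == width) - t[e]
    if 38 <= 24 < e:
        width = t // e
        t = log(e)
    width = 34
    t = t * (e <= t)
    if 0 >= 35 != e:
        width = e[e]
        e = t[m] * t
    return width

width = 34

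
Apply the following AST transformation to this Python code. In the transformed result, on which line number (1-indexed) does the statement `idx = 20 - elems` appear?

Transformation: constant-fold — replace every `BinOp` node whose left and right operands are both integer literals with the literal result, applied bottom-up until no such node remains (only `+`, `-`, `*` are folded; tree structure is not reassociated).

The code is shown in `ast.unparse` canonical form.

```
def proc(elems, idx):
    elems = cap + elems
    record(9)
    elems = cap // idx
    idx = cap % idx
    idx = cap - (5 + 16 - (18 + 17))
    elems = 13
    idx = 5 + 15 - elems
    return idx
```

8

Transformed code:
def proc(elems, idx):
    elems = cap + elems
    record(9)
    elems = cap // idx
    idx = cap % idx
    idx = cap - -14
    elems = 13
    idx = 20 - elems
    return idx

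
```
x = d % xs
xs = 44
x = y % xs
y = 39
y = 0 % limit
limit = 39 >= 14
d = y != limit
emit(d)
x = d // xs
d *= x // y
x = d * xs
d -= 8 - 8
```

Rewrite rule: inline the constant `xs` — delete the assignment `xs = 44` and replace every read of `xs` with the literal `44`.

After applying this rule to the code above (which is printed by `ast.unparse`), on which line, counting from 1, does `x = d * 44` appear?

Transformed code:
x = d % 44
x = y % 44
y = 39
y = 0 % limit
limit = 39 >= 14
d = y != limit
emit(d)
x = d // 44
d *= x // y
x = d * 44
d -= 8 - 8

10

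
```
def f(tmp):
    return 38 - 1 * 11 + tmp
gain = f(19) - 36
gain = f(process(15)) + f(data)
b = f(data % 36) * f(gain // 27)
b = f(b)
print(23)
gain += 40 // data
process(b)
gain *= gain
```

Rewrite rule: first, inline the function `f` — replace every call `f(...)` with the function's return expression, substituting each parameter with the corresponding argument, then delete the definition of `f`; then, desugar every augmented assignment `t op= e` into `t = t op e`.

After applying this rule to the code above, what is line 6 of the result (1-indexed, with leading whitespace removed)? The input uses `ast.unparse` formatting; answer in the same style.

gain = gain + 40 // data

Transformed code:
gain = 38 - 1 * 11 + 19 - 36
gain = 38 - 1 * 11 + process(15) + (38 - 1 * 11 + data)
b = (38 - 1 * 11 + data % 36) * (38 - 1 * 11 + gain // 27)
b = 38 - 1 * 11 + b
print(23)
gain = gain + 40 // data
process(b)
gain = gain * gain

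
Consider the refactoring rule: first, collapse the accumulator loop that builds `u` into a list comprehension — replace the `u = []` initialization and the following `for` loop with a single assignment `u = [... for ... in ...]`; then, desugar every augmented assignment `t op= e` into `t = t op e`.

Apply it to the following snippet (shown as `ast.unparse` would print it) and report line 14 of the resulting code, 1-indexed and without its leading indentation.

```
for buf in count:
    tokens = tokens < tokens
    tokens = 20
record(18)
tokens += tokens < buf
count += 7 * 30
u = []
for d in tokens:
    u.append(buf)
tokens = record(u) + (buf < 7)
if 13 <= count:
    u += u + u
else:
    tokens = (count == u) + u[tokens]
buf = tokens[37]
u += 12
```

Transformed code:
for buf in count:
    tokens = tokens < tokens
    tokens = 20
record(18)
tokens = tokens + (tokens < buf)
count = count + 7 * 30
u = [buf for d in tokens]
tokens = record(u) + (buf < 7)
if 13 <= count:
    u = u + (u + u)
else:
    tokens = (count == u) + u[tokens]
buf = tokens[37]
u = u + 12

u = u + 12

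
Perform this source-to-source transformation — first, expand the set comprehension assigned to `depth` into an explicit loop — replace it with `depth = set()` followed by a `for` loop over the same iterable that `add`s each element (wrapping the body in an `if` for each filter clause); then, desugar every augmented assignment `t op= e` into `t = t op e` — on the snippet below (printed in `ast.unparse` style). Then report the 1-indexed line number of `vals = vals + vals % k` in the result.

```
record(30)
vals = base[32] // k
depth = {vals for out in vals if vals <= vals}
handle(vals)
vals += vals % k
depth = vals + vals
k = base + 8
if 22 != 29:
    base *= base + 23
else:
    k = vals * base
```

Transformed code:
record(30)
vals = base[32] // k
depth = set()
for out in vals:
    if vals <= vals:
        depth.add(vals)
handle(vals)
vals = vals + vals % k
depth = vals + vals
k = base + 8
if 22 != 29:
    base = base * (base + 23)
else:
    k = vals * base

8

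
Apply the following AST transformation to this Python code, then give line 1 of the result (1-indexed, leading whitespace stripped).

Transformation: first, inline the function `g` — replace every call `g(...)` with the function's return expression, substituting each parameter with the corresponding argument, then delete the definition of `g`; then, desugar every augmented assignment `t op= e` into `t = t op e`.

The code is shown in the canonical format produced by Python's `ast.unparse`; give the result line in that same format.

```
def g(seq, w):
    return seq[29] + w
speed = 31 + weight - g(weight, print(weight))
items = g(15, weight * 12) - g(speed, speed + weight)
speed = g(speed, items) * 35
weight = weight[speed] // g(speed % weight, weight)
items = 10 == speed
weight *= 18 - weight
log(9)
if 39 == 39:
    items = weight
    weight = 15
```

speed = 31 + weight - (weight[29] + print(weight))

Transformed code:
speed = 31 + weight - (weight[29] + print(weight))
items = 15[29] + weight * 12 - (speed[29] + (speed + weight))
speed = (speed[29] + items) * 35
weight = weight[speed] // ((speed % weight)[29] + weight)
items = 10 == speed
weight = weight * (18 - weight)
log(9)
if 39 == 39:
    items = weight
    weight = 15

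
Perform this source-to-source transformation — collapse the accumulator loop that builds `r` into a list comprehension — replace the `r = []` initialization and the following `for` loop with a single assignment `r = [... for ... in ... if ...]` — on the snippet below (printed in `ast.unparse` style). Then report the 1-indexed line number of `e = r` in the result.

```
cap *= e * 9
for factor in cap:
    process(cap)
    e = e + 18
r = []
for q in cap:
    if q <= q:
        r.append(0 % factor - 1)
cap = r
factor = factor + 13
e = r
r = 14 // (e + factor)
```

Transformed code:
cap *= e * 9
for factor in cap:
    process(cap)
    e = e + 18
r = [0 % factor - 1 for q in cap if q <= q]
cap = r
factor = factor + 13
e = r
r = 14 // (e + factor)

8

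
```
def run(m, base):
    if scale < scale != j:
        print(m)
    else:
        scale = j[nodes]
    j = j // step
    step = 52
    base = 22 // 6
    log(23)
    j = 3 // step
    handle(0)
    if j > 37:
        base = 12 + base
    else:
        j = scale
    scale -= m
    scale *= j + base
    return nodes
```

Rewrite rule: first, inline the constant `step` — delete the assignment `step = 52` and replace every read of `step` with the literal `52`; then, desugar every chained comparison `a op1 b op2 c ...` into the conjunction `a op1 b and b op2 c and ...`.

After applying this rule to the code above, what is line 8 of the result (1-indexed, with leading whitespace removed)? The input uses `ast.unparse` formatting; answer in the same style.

Transformed code:
def run(m, base):
    if scale < scale and scale != j:
        print(m)
    else:
        scale = j[nodes]
    j = j // 52
    base = 22 // 6
    log(23)
    j = 3 // 52
    handle(0)
    if j > 37:
        base = 12 + base
    else:
        j = scale
    scale -= m
    scale *= j + base
    return nodes

log(23)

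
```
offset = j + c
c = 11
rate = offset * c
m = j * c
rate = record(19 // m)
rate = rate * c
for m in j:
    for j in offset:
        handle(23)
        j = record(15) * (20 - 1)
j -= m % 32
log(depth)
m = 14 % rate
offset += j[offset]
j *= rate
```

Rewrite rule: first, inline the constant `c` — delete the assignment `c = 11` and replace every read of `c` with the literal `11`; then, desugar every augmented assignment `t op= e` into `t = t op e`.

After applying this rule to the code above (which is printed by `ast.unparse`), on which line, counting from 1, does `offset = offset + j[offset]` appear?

13

Transformed code:
offset = j + 11
rate = offset * 11
m = j * 11
rate = record(19 // m)
rate = rate * 11
for m in j:
    for j in offset:
        handle(23)
        j = record(15) * (20 - 1)
j = j - m % 32
log(depth)
m = 14 % rate
offset = offset + j[offset]
j = j * rate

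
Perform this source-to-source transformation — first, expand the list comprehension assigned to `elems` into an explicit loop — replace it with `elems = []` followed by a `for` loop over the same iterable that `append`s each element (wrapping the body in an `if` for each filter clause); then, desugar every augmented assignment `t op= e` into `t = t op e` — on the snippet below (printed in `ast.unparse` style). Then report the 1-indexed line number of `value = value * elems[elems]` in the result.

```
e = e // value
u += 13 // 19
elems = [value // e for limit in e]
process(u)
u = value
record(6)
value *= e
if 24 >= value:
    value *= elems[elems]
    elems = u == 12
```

Transformed code:
e = e // value
u = u + 13 // 19
elems = []
for limit in e:
    elems.append(value // e)
process(u)
u = value
record(6)
value = value * e
if 24 >= value:
    value = value * elems[elems]
    elems = u == 12

11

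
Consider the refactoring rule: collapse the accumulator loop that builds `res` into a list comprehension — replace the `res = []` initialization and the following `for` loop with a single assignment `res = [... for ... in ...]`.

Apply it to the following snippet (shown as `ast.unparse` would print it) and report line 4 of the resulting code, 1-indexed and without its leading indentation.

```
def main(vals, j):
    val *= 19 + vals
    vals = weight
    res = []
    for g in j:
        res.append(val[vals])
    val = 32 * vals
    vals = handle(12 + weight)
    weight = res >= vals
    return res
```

res = [val[vals] for g in j]

Transformed code:
def main(vals, j):
    val *= 19 + vals
    vals = weight
    res = [val[vals] for g in j]
    val = 32 * vals
    vals = handle(12 + weight)
    weight = res >= vals
    return res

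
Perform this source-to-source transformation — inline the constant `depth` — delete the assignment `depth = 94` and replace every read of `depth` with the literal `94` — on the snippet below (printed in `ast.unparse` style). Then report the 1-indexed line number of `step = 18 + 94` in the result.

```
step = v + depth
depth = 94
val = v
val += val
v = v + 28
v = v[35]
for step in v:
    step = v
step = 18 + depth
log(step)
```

8

Transformed code:
step = v + 94
val = v
val += val
v = v + 28
v = v[35]
for step in v:
    step = v
step = 18 + 94
log(step)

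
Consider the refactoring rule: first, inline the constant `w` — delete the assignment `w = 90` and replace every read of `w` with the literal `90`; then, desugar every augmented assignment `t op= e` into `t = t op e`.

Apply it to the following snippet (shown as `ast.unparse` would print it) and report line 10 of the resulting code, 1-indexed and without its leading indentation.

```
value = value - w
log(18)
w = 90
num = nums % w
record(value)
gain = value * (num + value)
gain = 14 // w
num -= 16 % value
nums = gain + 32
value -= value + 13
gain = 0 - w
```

Transformed code:
value = value - 90
log(18)
num = nums % 90
record(value)
gain = value * (num + value)
gain = 14 // 90
num = num - 16 % value
nums = gain + 32
value = value - (value + 13)
gain = 0 - 90

gain = 0 - 90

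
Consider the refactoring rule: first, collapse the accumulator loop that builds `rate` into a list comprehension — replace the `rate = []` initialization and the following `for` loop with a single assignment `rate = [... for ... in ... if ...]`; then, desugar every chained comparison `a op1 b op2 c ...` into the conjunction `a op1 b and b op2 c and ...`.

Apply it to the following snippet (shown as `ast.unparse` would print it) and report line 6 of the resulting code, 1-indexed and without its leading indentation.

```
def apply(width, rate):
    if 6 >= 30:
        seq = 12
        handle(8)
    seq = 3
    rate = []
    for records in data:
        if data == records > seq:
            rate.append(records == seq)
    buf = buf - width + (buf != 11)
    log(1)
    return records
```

Transformed code:
def apply(width, rate):
    if 6 >= 30:
        seq = 12
        handle(8)
    seq = 3
    rate = [records == seq for records in data if data == records and records > seq]
    buf = buf - width + (buf != 11)
    log(1)
    return records

rate = [records == seq for records in data if data == records and records > seq]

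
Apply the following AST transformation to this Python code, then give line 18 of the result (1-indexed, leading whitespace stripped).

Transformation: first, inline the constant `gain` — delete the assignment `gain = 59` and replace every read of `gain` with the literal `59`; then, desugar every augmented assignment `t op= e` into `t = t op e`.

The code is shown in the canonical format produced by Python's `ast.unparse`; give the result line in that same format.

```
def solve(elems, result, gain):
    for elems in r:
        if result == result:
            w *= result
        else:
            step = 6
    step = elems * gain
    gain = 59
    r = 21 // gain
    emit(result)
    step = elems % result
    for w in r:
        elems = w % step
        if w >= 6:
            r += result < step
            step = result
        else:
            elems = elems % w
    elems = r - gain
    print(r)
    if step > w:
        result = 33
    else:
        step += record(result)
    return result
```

elems = r - 59

Transformed code:
def solve(elems, result, gain):
    for elems in r:
        if result == result:
            w = w * result
        else:
            step = 6
    step = elems * 59
    r = 21 // 59
    emit(result)
    step = elems % result
    for w in r:
        elems = w % step
        if w >= 6:
            r = r + (result < step)
            step = result
        else:
            elems = elems % w
    elems = r - 59
    print(r)
    if step > w:
        result = 33
    else:
        step = step + record(result)
    return result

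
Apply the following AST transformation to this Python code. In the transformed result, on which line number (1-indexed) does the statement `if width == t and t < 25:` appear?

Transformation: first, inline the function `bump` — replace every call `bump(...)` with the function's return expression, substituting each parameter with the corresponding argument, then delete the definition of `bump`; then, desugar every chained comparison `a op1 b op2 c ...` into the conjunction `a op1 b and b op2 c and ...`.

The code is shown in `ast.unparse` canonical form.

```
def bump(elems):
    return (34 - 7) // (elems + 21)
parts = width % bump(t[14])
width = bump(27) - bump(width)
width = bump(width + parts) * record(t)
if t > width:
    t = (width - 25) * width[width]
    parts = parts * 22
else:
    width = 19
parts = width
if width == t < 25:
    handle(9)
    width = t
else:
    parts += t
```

Transformed code:
parts = width % ((34 - 7) // (t[14] + 21))
width = (34 - 7) // (27 + 21) - (34 - 7) // (width + 21)
width = (34 - 7) // (width + parts + 21) * record(t)
if t > width:
    t = (width - 25) * width[width]
    parts = parts * 22
else:
    width = 19
parts = width
if width == t and t < 25:
    handle(9)
    width = t
else:
    parts += t

10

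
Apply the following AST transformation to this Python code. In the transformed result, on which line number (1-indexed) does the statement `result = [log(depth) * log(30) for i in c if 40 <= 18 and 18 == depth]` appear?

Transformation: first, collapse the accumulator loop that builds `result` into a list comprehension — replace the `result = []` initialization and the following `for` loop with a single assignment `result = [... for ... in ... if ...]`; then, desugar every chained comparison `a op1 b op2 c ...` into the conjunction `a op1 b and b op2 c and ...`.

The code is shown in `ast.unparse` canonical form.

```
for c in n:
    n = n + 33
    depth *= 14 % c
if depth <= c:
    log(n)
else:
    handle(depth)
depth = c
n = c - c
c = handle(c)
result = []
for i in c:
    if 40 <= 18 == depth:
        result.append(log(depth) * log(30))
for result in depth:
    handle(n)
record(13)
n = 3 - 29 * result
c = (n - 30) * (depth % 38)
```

11

Transformed code:
for c in n:
    n = n + 33
    depth *= 14 % c
if depth <= c:
    log(n)
else:
    handle(depth)
depth = c
n = c - c
c = handle(c)
result = [log(depth) * log(30) for i in c if 40 <= 18 and 18 == depth]
for result in depth:
    handle(n)
record(13)
n = 3 - 29 * result
c = (n - 30) * (depth % 38)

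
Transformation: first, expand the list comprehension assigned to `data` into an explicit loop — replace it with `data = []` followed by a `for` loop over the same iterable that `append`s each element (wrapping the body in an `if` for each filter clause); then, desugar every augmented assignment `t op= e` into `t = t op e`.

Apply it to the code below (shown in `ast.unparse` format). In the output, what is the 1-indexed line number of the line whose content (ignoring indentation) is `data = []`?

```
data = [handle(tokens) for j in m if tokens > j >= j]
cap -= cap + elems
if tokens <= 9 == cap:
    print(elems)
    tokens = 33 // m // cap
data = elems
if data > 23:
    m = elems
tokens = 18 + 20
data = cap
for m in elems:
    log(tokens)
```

Transformed code:
data = []
for j in m:
    if tokens > j >= j:
        data.append(handle(tokens))
cap = cap - (cap + elems)
if tokens <= 9 == cap:
    print(elems)
    tokens = 33 // m // cap
data = elems
if data > 23:
    m = elems
tokens = 18 + 20
data = cap
for m in elems:
    log(tokens)

1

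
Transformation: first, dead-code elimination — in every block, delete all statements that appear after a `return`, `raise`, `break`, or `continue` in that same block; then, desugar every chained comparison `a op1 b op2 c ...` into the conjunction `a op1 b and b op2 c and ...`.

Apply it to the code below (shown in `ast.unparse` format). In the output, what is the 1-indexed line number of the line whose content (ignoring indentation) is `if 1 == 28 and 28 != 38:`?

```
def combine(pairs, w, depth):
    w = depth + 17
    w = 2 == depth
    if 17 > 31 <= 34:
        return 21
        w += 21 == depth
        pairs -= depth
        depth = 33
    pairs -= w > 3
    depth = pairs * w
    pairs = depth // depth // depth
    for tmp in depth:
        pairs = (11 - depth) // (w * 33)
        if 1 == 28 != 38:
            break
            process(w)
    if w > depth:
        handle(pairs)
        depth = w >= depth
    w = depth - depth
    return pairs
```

Transformed code:
def combine(pairs, w, depth):
    w = depth + 17
    w = 2 == depth
    if 17 > 31 and 31 <= 34:
        return 21
    pairs -= w > 3
    depth = pairs * w
    pairs = depth // depth // depth
    for tmp in depth:
        pairs = (11 - depth) // (w * 33)
        if 1 == 28 and 28 != 38:
            break
    if w > depth:
        handle(pairs)
        depth = w >= depth
    w = depth - depth
    return pairs

11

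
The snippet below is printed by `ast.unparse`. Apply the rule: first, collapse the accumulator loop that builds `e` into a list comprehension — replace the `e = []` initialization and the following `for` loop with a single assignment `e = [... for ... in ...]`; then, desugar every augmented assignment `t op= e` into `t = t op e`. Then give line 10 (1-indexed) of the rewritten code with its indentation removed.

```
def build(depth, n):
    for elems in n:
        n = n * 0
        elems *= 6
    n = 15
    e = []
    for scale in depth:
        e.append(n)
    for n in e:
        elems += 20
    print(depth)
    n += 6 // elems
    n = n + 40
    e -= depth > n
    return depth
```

n = n + 6 // elems

Transformed code:
def build(depth, n):
    for elems in n:
        n = n * 0
        elems = elems * 6
    n = 15
    e = [n for scale in depth]
    for n in e:
        elems = elems + 20
    print(depth)
    n = n + 6 // elems
    n = n + 40
    e = e - (depth > n)
    return depth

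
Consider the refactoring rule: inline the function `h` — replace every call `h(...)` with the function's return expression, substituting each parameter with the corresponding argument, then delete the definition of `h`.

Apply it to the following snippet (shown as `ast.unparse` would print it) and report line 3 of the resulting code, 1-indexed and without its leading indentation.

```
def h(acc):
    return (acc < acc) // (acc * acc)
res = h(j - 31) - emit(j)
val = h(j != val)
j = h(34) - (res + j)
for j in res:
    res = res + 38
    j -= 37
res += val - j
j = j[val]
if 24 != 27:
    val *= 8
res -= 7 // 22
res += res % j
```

j = (34 < 34) // (34 * 34) - (res + j)

Transformed code:
res = (j - 31 < j - 31) // ((j - 31) * (j - 31)) - emit(j)
val = ((j != val) < (j != val)) // ((j != val) * (j != val))
j = (34 < 34) // (34 * 34) - (res + j)
for j in res:
    res = res + 38
    j -= 37
res += val - j
j = j[val]
if 24 != 27:
    val *= 8
res -= 7 // 22
res += res % j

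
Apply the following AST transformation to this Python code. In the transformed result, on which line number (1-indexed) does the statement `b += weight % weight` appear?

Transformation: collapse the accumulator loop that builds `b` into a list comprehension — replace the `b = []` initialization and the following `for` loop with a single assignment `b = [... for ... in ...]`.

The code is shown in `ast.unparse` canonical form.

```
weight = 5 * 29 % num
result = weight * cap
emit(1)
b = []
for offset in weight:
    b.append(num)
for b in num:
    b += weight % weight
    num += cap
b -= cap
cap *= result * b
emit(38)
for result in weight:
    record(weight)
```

6

Transformed code:
weight = 5 * 29 % num
result = weight * cap
emit(1)
b = [num for offset in weight]
for b in num:
    b += weight % weight
    num += cap
b -= cap
cap *= result * b
emit(38)
for result in weight:
    record(weight)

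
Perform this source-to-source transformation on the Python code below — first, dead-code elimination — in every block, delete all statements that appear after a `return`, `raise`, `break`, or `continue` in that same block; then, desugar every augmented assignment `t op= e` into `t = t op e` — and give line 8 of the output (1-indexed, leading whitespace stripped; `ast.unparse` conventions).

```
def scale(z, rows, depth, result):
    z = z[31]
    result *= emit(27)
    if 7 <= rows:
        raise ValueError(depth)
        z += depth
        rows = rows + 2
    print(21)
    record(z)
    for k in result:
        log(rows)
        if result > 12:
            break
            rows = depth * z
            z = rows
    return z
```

for k in result:

Transformed code:
def scale(z, rows, depth, result):
    z = z[31]
    result = result * emit(27)
    if 7 <= rows:
        raise ValueError(depth)
    print(21)
    record(z)
    for k in result:
        log(rows)
        if result > 12:
            break
    return z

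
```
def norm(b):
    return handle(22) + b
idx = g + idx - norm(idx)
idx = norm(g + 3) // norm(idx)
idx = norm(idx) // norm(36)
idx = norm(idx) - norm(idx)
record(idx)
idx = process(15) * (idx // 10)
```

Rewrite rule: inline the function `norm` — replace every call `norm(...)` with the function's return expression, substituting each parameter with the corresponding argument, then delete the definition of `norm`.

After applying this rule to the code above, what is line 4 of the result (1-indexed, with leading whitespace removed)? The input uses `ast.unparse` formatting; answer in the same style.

idx = handle(22) + idx - (handle(22) + idx)

Transformed code:
idx = g + idx - (handle(22) + idx)
idx = (handle(22) + (g + 3)) // (handle(22) + idx)
idx = (handle(22) + idx) // (handle(22) + 36)
idx = handle(22) + idx - (handle(22) + idx)
record(idx)
idx = process(15) * (idx // 10)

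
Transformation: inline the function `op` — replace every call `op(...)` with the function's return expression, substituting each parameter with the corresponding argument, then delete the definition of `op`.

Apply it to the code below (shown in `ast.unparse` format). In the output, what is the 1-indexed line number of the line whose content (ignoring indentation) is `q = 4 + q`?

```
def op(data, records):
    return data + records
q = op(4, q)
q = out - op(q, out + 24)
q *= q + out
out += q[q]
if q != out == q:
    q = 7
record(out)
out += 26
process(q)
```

1

Transformed code:
q = 4 + q
q = out - (q + (out + 24))
q *= q + out
out += q[q]
if q != out == q:
    q = 7
record(out)
out += 26
process(q)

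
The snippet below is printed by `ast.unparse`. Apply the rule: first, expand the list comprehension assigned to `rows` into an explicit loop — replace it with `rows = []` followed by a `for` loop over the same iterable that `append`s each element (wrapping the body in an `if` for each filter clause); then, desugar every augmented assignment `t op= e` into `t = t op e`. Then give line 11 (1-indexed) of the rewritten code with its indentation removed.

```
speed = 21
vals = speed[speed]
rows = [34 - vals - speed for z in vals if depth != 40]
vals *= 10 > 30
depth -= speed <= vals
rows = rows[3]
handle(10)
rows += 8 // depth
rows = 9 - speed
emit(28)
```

rows = rows + 8 // depth

Transformed code:
speed = 21
vals = speed[speed]
rows = []
for z in vals:
    if depth != 40:
        rows.append(34 - vals - speed)
vals = vals * (10 > 30)
depth = depth - (speed <= vals)
rows = rows[3]
handle(10)
rows = rows + 8 // depth
rows = 9 - speed
emit(28)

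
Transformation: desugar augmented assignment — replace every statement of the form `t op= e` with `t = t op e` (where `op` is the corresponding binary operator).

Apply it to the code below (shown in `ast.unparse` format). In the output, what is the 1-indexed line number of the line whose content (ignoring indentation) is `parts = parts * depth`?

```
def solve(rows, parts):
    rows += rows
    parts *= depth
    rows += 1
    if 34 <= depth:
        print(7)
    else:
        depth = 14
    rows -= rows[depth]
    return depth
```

3

Transformed code:
def solve(rows, parts):
    rows = rows + rows
    parts = parts * depth
    rows = rows + 1
    if 34 <= depth:
        print(7)
    else:
        depth = 14
    rows = rows - rows[depth]
    return depth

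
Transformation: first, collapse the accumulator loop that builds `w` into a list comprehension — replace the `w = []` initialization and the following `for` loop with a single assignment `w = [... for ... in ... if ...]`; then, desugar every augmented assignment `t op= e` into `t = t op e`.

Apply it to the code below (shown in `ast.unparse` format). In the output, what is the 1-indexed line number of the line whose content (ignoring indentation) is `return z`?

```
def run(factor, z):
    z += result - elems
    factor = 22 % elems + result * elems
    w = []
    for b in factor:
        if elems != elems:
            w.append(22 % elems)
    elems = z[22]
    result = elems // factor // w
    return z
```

7

Transformed code:
def run(factor, z):
    z = z + (result - elems)
    factor = 22 % elems + result * elems
    w = [22 % elems for b in factor if elems != elems]
    elems = z[22]
    result = elems // factor // w
    return z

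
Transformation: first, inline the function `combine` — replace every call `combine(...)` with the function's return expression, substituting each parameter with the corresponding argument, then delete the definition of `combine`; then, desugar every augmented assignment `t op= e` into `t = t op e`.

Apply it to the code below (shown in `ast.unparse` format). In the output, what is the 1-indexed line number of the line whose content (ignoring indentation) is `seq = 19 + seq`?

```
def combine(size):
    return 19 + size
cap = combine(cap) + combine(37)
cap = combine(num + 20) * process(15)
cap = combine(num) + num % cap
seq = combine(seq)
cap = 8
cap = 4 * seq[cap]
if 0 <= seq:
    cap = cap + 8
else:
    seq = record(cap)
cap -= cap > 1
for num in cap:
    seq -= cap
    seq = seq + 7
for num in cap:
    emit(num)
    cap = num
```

4

Transformed code:
cap = 19 + cap + (19 + 37)
cap = (19 + (num + 20)) * process(15)
cap = 19 + num + num % cap
seq = 19 + seq
cap = 8
cap = 4 * seq[cap]
if 0 <= seq:
    cap = cap + 8
else:
    seq = record(cap)
cap = cap - (cap > 1)
for num in cap:
    seq = seq - cap
    seq = seq + 7
for num in cap:
    emit(num)
    cap = num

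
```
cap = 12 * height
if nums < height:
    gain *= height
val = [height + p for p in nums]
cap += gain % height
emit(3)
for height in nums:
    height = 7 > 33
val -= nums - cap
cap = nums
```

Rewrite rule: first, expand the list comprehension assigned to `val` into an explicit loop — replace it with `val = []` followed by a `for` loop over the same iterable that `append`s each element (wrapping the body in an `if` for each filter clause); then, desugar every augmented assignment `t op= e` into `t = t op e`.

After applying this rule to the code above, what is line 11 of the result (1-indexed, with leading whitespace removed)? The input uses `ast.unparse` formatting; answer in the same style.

Transformed code:
cap = 12 * height
if nums < height:
    gain = gain * height
val = []
for p in nums:
    val.append(height + p)
cap = cap + gain % height
emit(3)
for height in nums:
    height = 7 > 33
val = val - (nums - cap)
cap = nums

val = val - (nums - cap)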